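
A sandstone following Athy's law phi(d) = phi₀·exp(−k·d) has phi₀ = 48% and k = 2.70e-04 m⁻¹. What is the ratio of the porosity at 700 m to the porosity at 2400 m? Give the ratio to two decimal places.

1.58

Working in km (1 km = 1000 m; k in km⁻¹ = k in m⁻¹ × 1000):
phi(d₁)/phi(d₂) = e^(−k·d₁)/e^(−k·d₂) = e^{k(d₂−d₁)}
= exp(0.27 × 1.7) = exp(0.459) = 1.5825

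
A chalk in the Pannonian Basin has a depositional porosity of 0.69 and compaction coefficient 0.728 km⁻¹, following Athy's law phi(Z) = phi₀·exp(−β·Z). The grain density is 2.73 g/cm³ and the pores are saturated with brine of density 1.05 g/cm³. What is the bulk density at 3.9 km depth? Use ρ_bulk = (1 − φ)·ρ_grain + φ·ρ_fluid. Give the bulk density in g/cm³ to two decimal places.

2.66 g/cm³

Porosity at depth: phi = 0.69·exp(−0.728×3.9) = 0.69×0.0585 = 0.0403
Bulk density: ρ_b = (1−phi)ρ_g + phi·ρ_f = 0.9597×2.73 + 0.0403×1.05
       = 2.620 + 0.042 = 2.662 g/cm³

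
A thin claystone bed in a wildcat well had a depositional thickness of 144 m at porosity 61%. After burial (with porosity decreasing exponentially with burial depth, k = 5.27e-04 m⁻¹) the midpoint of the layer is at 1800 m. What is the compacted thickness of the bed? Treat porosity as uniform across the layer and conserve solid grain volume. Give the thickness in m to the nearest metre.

Working in km (1 km = 1000 m; k in km⁻¹ = k in m⁻¹ × 1000):
Porosity at 1.8 km: phi = 0.61·exp(−0.527×1.8) = 0.2362
Solid-volume conservation: h(1−phi) = h₀(1−phi₀) ⇒ h = h₀·(1−phi₀)/(1−phi)
h = 0.144 × (1 − 0.61)/(1 − 0.2362) = 0.144 × 0.5106 = 0.0735 km

74 m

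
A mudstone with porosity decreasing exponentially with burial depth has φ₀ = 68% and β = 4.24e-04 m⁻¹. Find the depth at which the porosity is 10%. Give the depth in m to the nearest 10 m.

Working in km (1 km = 1000 m; β in km⁻¹ = β in m⁻¹ × 1000):
Invert Athy's law: d = ln(φ₀/φ) / β
d = ln(0.68/0.1) / 0.424 = ln(6.8) / 0.424 = 1.9169 / 0.424 = 4.521 km

4520 m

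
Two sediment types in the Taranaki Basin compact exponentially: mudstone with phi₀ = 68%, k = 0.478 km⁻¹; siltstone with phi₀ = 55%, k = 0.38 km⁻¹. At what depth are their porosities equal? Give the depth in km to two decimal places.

Set phi₀ₐ e^(−kₐd) = phi₀ᵦ e^(−kᵦd) ⇒ ln(phi₀ₐ/phi₀ᵦ) = (kₐ − kᵦ)·d
d = ln(0.68/0.55) / (0.478 − 0.38) = 0.2122 / 0.098 = 2.165 km

2.17 km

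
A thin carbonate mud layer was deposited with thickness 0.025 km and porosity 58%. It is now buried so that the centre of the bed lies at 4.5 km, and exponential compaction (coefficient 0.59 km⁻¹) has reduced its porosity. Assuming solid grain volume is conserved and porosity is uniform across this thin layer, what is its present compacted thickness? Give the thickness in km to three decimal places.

Porosity at 4.5 km: n = 0.58·exp(−0.59×4.5) = 0.0408
Solid-volume conservation: h(1−n) = h₀(1−n₀) ⇒ h = h₀·(1−n₀)/(1−n)
h = 0.025 × (1 − 0.58)/(1 − 0.0408) = 0.025 × 0.4379 = 0.0109 km

0.011 km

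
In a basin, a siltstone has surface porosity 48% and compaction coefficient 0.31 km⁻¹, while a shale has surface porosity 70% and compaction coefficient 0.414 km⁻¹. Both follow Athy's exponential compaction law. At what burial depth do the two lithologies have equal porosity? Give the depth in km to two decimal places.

Set phi₀ₐ e^(−cₐz) = phi₀ᵦ e^(−cᵦz) ⇒ ln(phi₀ₐ/phi₀ᵦ) = (cₐ − cᵦ)·z
z = ln(0.48/0.7) / (0.31 − 0.414) = -0.3773 / -0.104 = 3.628 km

3.63 km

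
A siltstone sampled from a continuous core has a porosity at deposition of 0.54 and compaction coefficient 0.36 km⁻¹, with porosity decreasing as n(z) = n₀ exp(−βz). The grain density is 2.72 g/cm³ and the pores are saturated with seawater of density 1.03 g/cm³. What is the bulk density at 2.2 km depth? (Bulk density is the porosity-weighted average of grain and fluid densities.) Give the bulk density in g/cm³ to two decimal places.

Porosity at depth: n = 0.54·exp(−0.36×2.2) = 0.54×0.4529 = 0.2446
Bulk density: ρ_b = (1−n)ρ_g + n·ρ_f = 0.7554×2.72 + 0.2446×1.03
       = 2.055 + 0.252 = 2.307 g/cm³

2.31 g/cm³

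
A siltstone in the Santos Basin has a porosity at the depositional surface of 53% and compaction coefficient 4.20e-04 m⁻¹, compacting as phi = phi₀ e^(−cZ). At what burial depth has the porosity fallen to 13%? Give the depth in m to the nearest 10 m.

3350 m

Working in km (1 km = 1000 m; c in km⁻¹ = c in m⁻¹ × 1000):
Invert Athy's law: Z = ln(phi₀/phi) / c
Z = ln(0.53/0.13) / 0.42 = ln(4.077) / 0.42 = 1.4053 / 0.42 = 3.346 km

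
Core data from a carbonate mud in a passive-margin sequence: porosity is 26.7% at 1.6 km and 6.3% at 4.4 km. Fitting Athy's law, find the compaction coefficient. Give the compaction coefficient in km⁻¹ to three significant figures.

0.516 km⁻¹

Athy: φ(d) = φ₀ e^(−kd) ⇒ φ₁/φ₂ = e^{k(d₂−d₁)} ⇒ k = ln(φ₁/φ₂)/(d₂−d₁)
k = ln(0.267/0.063) / (4.4 − 1.6) = ln(4.238) / 2.8 = 1.4441 / 2.8 = 0.5158 km⁻¹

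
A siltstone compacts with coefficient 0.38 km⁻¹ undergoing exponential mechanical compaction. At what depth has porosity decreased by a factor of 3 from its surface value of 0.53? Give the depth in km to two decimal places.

2.89 km

phi/phi₀ = 1/3 ⇒ exp(−β·z) = 1/3 ⇒ z = ln(3) / β
z = 1.0986 / 0.38 = 2.891 km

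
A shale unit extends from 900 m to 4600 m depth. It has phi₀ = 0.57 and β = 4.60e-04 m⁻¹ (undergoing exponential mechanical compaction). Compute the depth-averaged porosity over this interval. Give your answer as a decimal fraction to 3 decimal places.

Working in km (1 km = 1000 m; β in km⁻¹ = β in m⁻¹ × 1000):
⟨phi⟩ = (1/(Z₂−Z₁)) ∫ phi₀ e^(−βZ) dZ = phi₀·(e^(−β·Z₁) − e^(−β·Z₂)) / (β·(Z₂−Z₁))
e^(−0.46×0.9) = 0.6610; e^(−0.46×4.6) = 0.1205
⟨phi⟩ = 0.57 × (0.6610 − 0.1205) / (0.46 × 3.7) = 0.57 × 0.3176 = 0.1810

0.181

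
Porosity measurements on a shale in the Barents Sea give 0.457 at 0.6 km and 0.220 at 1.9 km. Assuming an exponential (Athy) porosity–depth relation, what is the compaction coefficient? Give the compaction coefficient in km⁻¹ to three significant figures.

Athy: phi(Z) = phi₀ e^(−cZ) ⇒ phi₁/phi₂ = e^{c(Z₂−Z₁)} ⇒ c = ln(phi₁/phi₂)/(Z₂−Z₁)
c = ln(0.457/0.22) / (1.9 − 0.6) = ln(2.077) / 1.3 = 0.7311 / 1.3 = 0.5624 km⁻¹

0.562 km⁻¹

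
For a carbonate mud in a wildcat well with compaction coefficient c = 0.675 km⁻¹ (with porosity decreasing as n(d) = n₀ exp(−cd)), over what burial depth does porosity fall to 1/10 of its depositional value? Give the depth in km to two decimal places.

n/n₀ = 1/10 ⇒ exp(−c·d) = 1/10 ⇒ d = ln(10) / c
d = 2.3026 / 0.675 = 3.411 km

3.41 km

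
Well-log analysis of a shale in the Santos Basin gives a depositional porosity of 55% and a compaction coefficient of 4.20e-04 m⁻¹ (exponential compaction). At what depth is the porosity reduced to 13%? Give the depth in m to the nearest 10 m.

3430 m

Working in km (1 km = 1000 m; c in km⁻¹ = c in m⁻¹ × 1000):
Invert Athy's law: z = ln(φ₀/φ) / c
z = ln(0.55/0.13) / 0.42 = ln(4.231) / 0.42 = 1.4424 / 0.42 = 3.434 km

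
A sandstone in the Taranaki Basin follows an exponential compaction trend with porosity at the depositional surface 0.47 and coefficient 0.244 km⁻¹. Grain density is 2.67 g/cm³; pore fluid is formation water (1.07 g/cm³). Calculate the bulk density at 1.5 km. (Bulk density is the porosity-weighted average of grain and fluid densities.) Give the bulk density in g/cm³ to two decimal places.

Porosity at depth: φ = 0.47·exp(−0.244×1.5) = 0.47×0.6935 = 0.3259
Bulk density: ρ_b = (1−φ)ρ_g + φ·ρ_f = 0.6741×2.67 + 0.3259×1.07
       = 1.800 + 0.349 = 2.148 g/cm³

2.15 g/cm³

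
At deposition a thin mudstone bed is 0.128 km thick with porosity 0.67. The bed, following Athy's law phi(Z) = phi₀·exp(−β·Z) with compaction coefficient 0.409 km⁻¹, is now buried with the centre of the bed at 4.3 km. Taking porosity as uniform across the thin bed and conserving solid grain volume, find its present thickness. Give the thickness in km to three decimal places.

Porosity at 4.3 km: phi = 0.67·exp(−0.409×4.3) = 0.1154
Solid-volume conservation: h(1−phi) = h₀(1−phi₀) ⇒ h = h₀·(1−phi₀)/(1−phi)
h = 0.128 × (1 − 0.67)/(1 − 0.1154) = 0.128 × 0.3731 = 0.0478 km

0.048 km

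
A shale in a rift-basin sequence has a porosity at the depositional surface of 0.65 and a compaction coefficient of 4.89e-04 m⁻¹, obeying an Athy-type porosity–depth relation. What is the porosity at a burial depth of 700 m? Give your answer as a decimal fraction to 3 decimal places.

Working in km (1 km = 1000 m; β in km⁻¹ = β in m⁻¹ × 1000):
φ = φ₀·exp(−β·d) = 0.65 × exp(−0.489 × 0.7) = 0.65 × exp(−0.3423)
  = 0.65 × 0.7101 = 0.4616

0.462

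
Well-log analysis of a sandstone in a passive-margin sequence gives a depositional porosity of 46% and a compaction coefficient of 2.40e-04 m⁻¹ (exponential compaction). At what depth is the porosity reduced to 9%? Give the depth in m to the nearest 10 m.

Working in km (1 km = 1000 m; β in km⁻¹ = β in m⁻¹ × 1000):
Invert Athy's law: z = ln(n₀/n) / β
z = ln(0.46/0.09) / 0.24 = ln(5.111) / 0.24 = 1.6314 / 0.24 = 6.798 km

6800 m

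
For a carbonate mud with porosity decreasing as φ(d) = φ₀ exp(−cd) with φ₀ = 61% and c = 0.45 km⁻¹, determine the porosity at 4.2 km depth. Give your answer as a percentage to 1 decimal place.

φ = φ₀·exp(−c·d) = 0.61 × exp(−0.45 × 4.2) = 0.61 × exp(−1.89)
  = 0.61 × 0.1511 = 0.0922

9.2%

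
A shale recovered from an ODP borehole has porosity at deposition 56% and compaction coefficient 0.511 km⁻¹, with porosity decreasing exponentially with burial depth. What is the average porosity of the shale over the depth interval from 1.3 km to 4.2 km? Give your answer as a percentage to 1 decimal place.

15.0%

⟨φ⟩ = (1/(Z₂−Z₁)) ∫ φ₀ e^(−kZ) dZ = φ₀·(e^(−k·Z₁) − e^(−k·Z₂)) / (k·(Z₂−Z₁))
e^(−0.511×1.3) = 0.5146; e^(−0.511×4.2) = 0.1169
⟨φ⟩ = 0.56 × (0.5146 − 0.1169) / (0.511 × 2.9) = 0.56 × 0.2684 = 0.1503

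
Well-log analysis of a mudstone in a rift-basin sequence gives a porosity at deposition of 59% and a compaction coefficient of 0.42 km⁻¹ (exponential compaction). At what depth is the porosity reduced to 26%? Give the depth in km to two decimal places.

Invert Athy's law: z = ln(φ₀/φ) / β
z = ln(0.59/0.26) / 0.42 = ln(2.269) / 0.42 = 0.8194 / 0.42 = 1.951 km

1.95 km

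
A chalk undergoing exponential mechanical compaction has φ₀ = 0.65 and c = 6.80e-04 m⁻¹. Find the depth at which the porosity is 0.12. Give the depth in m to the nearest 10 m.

2480 m

Working in km (1 km = 1000 m; c in km⁻¹ = c in m⁻¹ × 1000):
Invert Athy's law: z = ln(φ₀/φ) / c
z = ln(0.65/0.12) / 0.68 = ln(5.417) / 0.68 = 1.6895 / 0.68 = 2.485 km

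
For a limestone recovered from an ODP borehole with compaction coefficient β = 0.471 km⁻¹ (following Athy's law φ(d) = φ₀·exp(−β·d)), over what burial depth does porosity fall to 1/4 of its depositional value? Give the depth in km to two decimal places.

φ/φ₀ = 1/4 ⇒ exp(−β·d) = 1/4 ⇒ d = ln(4) / β
d = 1.3863 / 0.471 = 2.943 km

2.94 km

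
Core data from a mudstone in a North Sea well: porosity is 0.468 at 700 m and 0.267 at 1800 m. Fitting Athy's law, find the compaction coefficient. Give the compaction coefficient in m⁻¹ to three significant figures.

0.000510 m⁻¹

Working in km (1 km = 1000 m; k in km⁻¹ = k in m⁻¹ × 1000):
Athy: n(z) = n₀ e^(−kz) ⇒ n₁/n₂ = e^{k(z₂−z₁)} ⇒ k = ln(n₁/n₂)/(z₂−z₁)
k = ln(0.468/0.267) / (1.8 − 0.7) = ln(1.753) / 1.1 = 0.5612 / 1.1 = 0.5102 km⁻¹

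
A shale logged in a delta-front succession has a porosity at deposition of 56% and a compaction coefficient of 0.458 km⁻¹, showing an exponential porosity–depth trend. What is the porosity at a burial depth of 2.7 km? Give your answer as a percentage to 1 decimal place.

16.3%

n = n₀·exp(−β·Z) = 0.56 × exp(−0.458 × 2.7) = 0.56 × exp(−1.237)
  = 0.56 × 0.2904 = 0.1626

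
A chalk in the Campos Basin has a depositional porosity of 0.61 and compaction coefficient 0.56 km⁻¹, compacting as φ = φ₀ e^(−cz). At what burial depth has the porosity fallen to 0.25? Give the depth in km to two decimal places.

1.59 km

Invert Athy's law: z = ln(φ₀/φ) / c
z = ln(0.61/0.25) / 0.56 = ln(2.44) / 0.56 = 0.8920 / 0.56 = 1.593 km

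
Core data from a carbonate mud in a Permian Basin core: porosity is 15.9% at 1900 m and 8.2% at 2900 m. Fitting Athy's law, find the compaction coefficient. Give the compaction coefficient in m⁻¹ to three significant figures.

0.000662 m⁻¹

Working in km (1 km = 1000 m; k in km⁻¹ = k in m⁻¹ × 1000):
Athy: n(z) = n₀ e^(−kz) ⇒ n₁/n₂ = e^{k(z₂−z₁)} ⇒ k = ln(n₁/n₂)/(z₂−z₁)
k = ln(0.159/0.082) / (2.9 − 1.9) = ln(1.939) / 1 = 0.6622 / 1 = 0.6622 km⁻¹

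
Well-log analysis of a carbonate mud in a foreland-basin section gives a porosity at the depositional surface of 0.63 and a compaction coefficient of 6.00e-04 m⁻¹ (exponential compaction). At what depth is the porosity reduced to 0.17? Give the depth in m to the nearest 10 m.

Working in km (1 km = 1000 m; β in km⁻¹ = β in m⁻¹ × 1000):
Invert Athy's law: Z = ln(n₀/n) / β
Z = ln(0.63/0.17) / 0.6 = ln(3.706) / 0.6 = 1.3099 / 0.6 = 2.183 km

2180 m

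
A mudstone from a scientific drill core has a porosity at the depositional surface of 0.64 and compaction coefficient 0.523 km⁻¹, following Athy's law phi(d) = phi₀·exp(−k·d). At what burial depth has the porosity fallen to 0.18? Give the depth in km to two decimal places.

Invert Athy's law: d = ln(phi₀/phi) / k
d = ln(0.64/0.18) / 0.523 = ln(3.556) / 0.523 = 1.2685 / 0.523 = 2.425 km

2.43 km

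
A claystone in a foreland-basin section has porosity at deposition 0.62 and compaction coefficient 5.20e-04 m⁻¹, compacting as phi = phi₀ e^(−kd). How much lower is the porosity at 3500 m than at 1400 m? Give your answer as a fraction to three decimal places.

0.199

Working in km (1 km = 1000 m; k in km⁻¹ = k in m⁻¹ × 1000):
phi(1.4) = 0.62·e^(−0.52×1.4) = 0.2994
phi(3.5) = 0.62·e^(−0.52×3.5) = 0.1005
Δphi = 0.2994 − 0.1005 = 0.1989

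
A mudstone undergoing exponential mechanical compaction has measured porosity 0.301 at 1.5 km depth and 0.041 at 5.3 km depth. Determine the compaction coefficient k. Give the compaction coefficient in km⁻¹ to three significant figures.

0.525 km⁻¹

Athy: φ(d) = φ₀ e^(−kd) ⇒ φ₁/φ₂ = e^{k(d₂−d₁)} ⇒ k = ln(φ₁/φ₂)/(d₂−d₁)
k = ln(0.301/0.041) / (5.3 − 1.5) = ln(7.341) / 3.8 = 1.9935 / 3.8 = 0.5246 km⁻¹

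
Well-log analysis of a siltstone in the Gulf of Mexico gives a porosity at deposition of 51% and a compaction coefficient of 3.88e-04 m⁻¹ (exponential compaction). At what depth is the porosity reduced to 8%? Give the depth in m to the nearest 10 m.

Working in km (1 km = 1000 m; k in km⁻¹ = k in m⁻¹ × 1000):
Invert Athy's law: d = ln(φ₀/φ) / k
d = ln(0.51/0.08) / 0.388 = ln(6.375) / 0.388 = 1.8524 / 0.388 = 4.774 km

4770 m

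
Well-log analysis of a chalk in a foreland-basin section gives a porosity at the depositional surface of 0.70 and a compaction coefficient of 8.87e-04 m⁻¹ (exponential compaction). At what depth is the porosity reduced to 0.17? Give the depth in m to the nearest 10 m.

1600 m

Working in km (1 km = 1000 m; c in km⁻¹ = c in m⁻¹ × 1000):
Invert Athy's law: z = ln(phi₀/phi) / c
z = ln(0.7/0.17) / 0.887 = ln(4.118) / 0.887 = 1.4153 / 0.887 = 1.596 km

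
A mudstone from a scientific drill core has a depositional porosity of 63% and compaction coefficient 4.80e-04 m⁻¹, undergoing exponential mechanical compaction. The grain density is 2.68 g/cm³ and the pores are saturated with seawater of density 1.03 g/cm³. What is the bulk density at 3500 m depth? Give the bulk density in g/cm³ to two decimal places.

Working in km (1 km = 1000 m; β in km⁻¹ = β in m⁻¹ × 1000):
Porosity at depth: φ = 0.63·exp(−0.48×3.5) = 0.63×0.1864 = 0.1174
Bulk density: ρ_b = (1−φ)ρ_g + φ·ρ_f = 0.8826×2.68 + 0.1174×1.03
       = 2.365 + 0.121 = 2.486 g/cm³

2.49 g/cm³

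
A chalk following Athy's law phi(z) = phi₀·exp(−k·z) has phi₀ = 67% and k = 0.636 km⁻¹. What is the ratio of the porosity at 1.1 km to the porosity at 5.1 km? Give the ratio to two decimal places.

12.73

phi(z₁)/phi(z₂) = e^(−k·z₁)/e^(−k·z₂) = e^{k(z₂−z₁)}
= exp(0.636 × 4) = exp(2.544) = 12.7305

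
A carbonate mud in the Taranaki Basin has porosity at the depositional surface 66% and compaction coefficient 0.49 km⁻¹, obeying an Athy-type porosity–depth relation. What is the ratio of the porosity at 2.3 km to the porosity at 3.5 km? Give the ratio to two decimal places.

n(z₁)/n(z₂) = e^(−c·z₁)/e^(−c·z₂) = e^{c(z₂−z₁)}
= exp(0.49 × 1.2) = exp(0.588) = 1.8004

1.80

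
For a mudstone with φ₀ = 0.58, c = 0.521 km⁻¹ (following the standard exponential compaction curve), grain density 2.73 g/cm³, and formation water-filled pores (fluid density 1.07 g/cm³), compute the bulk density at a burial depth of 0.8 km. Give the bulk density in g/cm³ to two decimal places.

2.10 g/cm³

Porosity at depth: φ = 0.58·exp(−0.521×0.8) = 0.58×0.6592 = 0.3823
Bulk density: ρ_b = (1−φ)ρ_g + φ·ρ_f = 0.6177×2.73 + 0.3823×1.07
       = 1.686 + 0.409 = 2.095 g/cm³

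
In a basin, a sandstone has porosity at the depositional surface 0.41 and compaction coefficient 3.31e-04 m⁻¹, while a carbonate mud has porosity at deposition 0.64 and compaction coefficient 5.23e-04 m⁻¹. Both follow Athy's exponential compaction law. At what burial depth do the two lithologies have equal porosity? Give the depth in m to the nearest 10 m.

Working in km (1 km = 1000 m; k in km⁻¹ = k in m⁻¹ × 1000):
Set phi₀ₐ e^(−kₐZ) = phi₀ᵦ e^(−kᵦZ) ⇒ ln(phi₀ₐ/phi₀ᵦ) = (kₐ − kᵦ)·Z
Z = ln(0.41/0.64) / (0.331 − 0.523) = -0.4453 / -0.192 = 2.319 km

2320 m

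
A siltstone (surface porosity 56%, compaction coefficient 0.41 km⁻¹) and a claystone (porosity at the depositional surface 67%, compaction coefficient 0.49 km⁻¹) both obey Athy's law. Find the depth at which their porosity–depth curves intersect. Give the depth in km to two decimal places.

2.24 km

Set phi₀ₐ e^(−cₐZ) = phi₀ᵦ e^(−cᵦZ) ⇒ ln(phi₀ₐ/phi₀ᵦ) = (cₐ − cᵦ)·Z
Z = ln(0.56/0.67) / (0.41 − 0.49) = -0.1793 / -0.08 = 2.242 km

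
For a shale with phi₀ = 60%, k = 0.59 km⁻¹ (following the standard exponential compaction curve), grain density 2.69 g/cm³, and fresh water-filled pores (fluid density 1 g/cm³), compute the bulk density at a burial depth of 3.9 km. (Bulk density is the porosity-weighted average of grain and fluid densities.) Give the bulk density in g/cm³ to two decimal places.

2.59 g/cm³

Porosity at depth: phi = 0.6·exp(−0.59×3.9) = 0.6×0.1002 = 0.0601
Bulk density: ρ_b = (1−phi)ρ_g + phi·ρ_f = 0.9399×2.69 + 0.0601×1
       = 2.528 + 0.060 = 2.588 g/cm³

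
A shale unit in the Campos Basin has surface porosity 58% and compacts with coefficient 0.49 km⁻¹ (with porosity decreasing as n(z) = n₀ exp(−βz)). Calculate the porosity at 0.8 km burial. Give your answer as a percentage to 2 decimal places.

39.19%

n = n₀·exp(−β·z) = 0.58 × exp(−0.49 × 0.8) = 0.58 × exp(−0.392)
  = 0.58 × 0.6757 = 0.3919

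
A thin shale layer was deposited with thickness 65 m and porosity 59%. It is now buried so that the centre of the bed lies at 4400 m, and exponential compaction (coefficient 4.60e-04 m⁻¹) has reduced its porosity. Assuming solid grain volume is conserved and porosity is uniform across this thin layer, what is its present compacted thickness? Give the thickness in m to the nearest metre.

29 m

Working in km (1 km = 1000 m; c in km⁻¹ = c in m⁻¹ × 1000):
Porosity at 4.4 km: n = 0.59·exp(−0.46×4.4) = 0.0780
Solid-volume conservation: h(1−n) = h₀(1−n₀) ⇒ h = h₀·(1−n₀)/(1−n)
h = 0.065 × (1 − 0.59)/(1 − 0.0780) = 0.065 × 0.4447 = 0.0289 km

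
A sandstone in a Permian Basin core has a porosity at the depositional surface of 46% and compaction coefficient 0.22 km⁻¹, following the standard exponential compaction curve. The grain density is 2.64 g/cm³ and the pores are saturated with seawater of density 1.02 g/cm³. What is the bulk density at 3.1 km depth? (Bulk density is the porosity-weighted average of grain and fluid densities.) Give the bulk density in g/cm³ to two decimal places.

Porosity at depth: φ = 0.46·exp(−0.22×3.1) = 0.46×0.5056 = 0.2326
Bulk density: ρ_b = (1−φ)ρ_g + φ·ρ_f = 0.7674×2.64 + 0.2326×1.02
       = 2.026 + 0.237 = 2.263 g/cm³

2.26 g/cm³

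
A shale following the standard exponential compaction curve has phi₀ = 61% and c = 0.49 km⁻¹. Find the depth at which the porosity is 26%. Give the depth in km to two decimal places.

1.74 km

Invert Athy's law: d = ln(phi₀/phi) / c
d = ln(0.61/0.26) / 0.49 = ln(2.346) / 0.49 = 0.8528 / 0.49 = 1.740 km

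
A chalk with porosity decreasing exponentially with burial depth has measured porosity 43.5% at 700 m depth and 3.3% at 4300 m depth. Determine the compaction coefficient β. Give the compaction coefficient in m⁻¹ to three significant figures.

0.000716 m⁻¹

Working in km (1 km = 1000 m; β in km⁻¹ = β in m⁻¹ × 1000):
Athy: φ(Z) = φ₀ e^(−βZ) ⇒ φ₁/φ₂ = e^{β(Z₂−Z₁)} ⇒ β = ln(φ₁/φ₂)/(Z₂−Z₁)
β = ln(0.435/0.033) / (4.3 − 0.7) = ln(13.18) / 3.6 = 2.5788 / 3.6 = 0.7163 km⁻¹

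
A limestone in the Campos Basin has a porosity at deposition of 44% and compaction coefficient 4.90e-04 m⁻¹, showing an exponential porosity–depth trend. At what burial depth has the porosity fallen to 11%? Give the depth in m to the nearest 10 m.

Working in km (1 km = 1000 m; c in km⁻¹ = c in m⁻¹ × 1000):
Invert Athy's law: d = ln(φ₀/φ) / c
d = ln(0.44/0.11) / 0.49 = ln(4) / 0.49 = 1.3863 / 0.49 = 2.829 km

2830 m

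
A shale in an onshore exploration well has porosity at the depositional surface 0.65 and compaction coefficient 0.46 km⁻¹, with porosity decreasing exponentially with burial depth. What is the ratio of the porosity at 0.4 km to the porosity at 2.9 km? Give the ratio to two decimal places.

phi(z₁)/phi(z₂) = e^(−c·z₁)/e^(−c·z₂) = e^{c(z₂−z₁)}
= exp(0.46 × 2.5) = exp(1.15) = 3.1582

3.16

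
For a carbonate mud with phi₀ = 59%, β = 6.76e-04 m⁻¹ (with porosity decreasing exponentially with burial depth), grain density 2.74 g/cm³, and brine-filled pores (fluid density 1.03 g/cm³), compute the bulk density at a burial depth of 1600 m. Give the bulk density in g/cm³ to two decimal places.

Working in km (1 km = 1000 m; β in km⁻¹ = β in m⁻¹ × 1000):
Porosity at depth: phi = 0.59·exp(−0.676×1.6) = 0.59×0.3391 = 0.2000
Bulk density: ρ_b = (1−phi)ρ_g + phi·ρ_f = 0.8000×2.74 + 0.2000×1.03
       = 2.192 + 0.206 = 2.398 g/cm³

2.40 g/cm³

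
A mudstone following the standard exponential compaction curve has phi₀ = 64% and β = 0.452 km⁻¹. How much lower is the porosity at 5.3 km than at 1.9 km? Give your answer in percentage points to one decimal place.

21.3 percentage points

phi(1.9) = 0.64·e^(−0.452×1.9) = 0.2711
phi(5.3) = 0.64·e^(−0.452×5.3) = 0.0583
Δphi = 0.2711 − 0.0583 = 0.2128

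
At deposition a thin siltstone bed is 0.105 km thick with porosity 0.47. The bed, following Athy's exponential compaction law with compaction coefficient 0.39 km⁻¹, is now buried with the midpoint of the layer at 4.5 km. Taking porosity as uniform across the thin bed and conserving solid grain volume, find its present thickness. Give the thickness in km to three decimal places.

Porosity at 4.5 km: n = 0.47·exp(−0.39×4.5) = 0.0813
Solid-volume conservation: h(1−n) = h₀(1−n₀) ⇒ h = h₀·(1−n₀)/(1−n)
h = 0.105 × (1 − 0.47)/(1 − 0.0813) = 0.105 × 0.5769 = 0.0606 km

0.061 km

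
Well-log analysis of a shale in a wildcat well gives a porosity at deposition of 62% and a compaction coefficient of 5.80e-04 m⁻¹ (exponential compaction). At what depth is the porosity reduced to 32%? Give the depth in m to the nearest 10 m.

Working in km (1 km = 1000 m; k in km⁻¹ = k in m⁻¹ × 1000):
Invert Athy's law: d = ln(φ₀/φ) / k
d = ln(0.62/0.32) / 0.58 = ln(1.938) / 0.58 = 0.6614 / 0.58 = 1.140 km

1140 m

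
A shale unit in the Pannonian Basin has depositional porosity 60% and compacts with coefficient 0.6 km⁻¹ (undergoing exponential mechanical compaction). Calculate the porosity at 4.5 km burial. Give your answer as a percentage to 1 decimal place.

4.0%

phi = phi₀·exp(−c·Z) = 0.6 × exp(−0.6 × 4.5) = 0.6 × exp(−2.7)
  = 0.6 × 0.0672 = 0.0403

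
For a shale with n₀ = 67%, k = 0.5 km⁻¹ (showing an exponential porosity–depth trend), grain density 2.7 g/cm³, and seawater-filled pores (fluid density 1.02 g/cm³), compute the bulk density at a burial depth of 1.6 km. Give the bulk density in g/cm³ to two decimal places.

2.19 g/cm³

Porosity at depth: n = 0.67·exp(−0.5×1.6) = 0.67×0.4493 = 0.3011
Bulk density: ρ_b = (1−n)ρ_g + n·ρ_f = 0.6989×2.7 + 0.3011×1.02
       = 1.887 + 0.307 = 2.194 g/cm³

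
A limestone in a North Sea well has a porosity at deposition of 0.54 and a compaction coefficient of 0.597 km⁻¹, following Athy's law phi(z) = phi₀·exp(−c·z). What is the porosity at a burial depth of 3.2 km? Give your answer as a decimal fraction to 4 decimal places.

0.0799

phi = phi₀·exp(−c·z) = 0.54 × exp(−0.597 × 3.2) = 0.54 × exp(−1.91)
  = 0.54 × 0.1480 = 0.0799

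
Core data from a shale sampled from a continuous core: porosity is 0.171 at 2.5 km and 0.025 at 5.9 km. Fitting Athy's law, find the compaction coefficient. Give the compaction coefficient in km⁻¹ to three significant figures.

0.566 km⁻¹

Athy: n(z) = n₀ e^(−βz) ⇒ n₁/n₂ = e^{β(z₂−z₁)} ⇒ β = ln(n₁/n₂)/(z₂−z₁)
β = ln(0.171/0.025) / (5.9 − 2.5) = ln(6.84) / 3.4 = 1.9228 / 3.4 = 0.5655 km⁻¹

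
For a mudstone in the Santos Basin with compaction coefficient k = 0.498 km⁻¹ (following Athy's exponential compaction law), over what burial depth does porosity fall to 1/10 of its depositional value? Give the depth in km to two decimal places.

4.62 km

n/n₀ = 1/10 ⇒ exp(−k·z) = 1/10 ⇒ z = ln(10) / k
z = 2.3026 / 0.498 = 4.624 km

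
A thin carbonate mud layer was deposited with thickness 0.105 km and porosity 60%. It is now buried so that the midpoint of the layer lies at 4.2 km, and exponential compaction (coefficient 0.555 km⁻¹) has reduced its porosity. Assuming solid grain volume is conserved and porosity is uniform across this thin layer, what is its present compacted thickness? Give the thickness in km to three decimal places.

Porosity at 4.2 km: φ = 0.6·exp(−0.555×4.2) = 0.0583
Solid-volume conservation: h(1−φ) = h₀(1−φ₀) ⇒ h = h₀·(1−φ₀)/(1−φ)
h = 0.105 × (1 − 0.6)/(1 − 0.0583) = 0.105 × 0.4248 = 0.0446 km

0.045 km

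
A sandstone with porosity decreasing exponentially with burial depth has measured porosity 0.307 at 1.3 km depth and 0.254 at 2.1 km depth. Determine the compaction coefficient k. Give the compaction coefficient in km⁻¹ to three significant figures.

0.237 km⁻¹

Athy: phi(d) = phi₀ e^(−kd) ⇒ phi₁/phi₂ = e^{k(d₂−d₁)} ⇒ k = ln(phi₁/phi₂)/(d₂−d₁)
k = ln(0.307/0.254) / (2.1 − 1.3) = ln(1.209) / 0.8 = 0.1895 / 0.8 = 0.2369 km⁻¹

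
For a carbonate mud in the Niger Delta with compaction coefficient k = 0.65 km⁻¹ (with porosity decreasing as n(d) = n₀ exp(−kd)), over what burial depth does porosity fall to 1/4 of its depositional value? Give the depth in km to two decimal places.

2.13 km

n/n₀ = 1/4 ⇒ exp(−k·d) = 1/4 ⇒ d = ln(4) / k
d = 1.3863 / 0.65 = 2.133 km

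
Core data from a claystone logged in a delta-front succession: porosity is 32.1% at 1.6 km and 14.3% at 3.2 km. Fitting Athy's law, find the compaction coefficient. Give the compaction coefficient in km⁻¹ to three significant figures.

0.505 km⁻¹

Athy: φ(z) = φ₀ e^(−cz) ⇒ φ₁/φ₂ = e^{c(z₂−z₁)} ⇒ c = ln(φ₁/φ₂)/(z₂−z₁)
c = ln(0.321/0.143) / (3.2 − 1.6) = ln(2.245) / 1.6 = 0.8086 / 1.6 = 0.5054 km⁻¹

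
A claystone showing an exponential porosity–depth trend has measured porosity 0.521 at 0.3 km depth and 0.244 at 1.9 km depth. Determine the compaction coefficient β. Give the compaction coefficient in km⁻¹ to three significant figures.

0.474 km⁻¹

Athy: φ(Z) = φ₀ e^(−βZ) ⇒ φ₁/φ₂ = e^{β(Z₂−Z₁)} ⇒ β = ln(φ₁/φ₂)/(Z₂−Z₁)
β = ln(0.521/0.244) / (1.9 − 0.3) = ln(2.135) / 1.6 = 0.7586 / 1.6 = 0.4741 km⁻¹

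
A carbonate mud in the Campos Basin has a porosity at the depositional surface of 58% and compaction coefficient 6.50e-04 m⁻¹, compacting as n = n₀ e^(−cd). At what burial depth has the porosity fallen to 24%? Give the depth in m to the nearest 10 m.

Working in km (1 km = 1000 m; c in km⁻¹ = c in m⁻¹ × 1000):
Invert Athy's law: d = ln(n₀/n) / c
d = ln(0.58/0.24) / 0.65 = ln(2.417) / 0.65 = 0.8824 / 0.65 = 1.358 km

1360 m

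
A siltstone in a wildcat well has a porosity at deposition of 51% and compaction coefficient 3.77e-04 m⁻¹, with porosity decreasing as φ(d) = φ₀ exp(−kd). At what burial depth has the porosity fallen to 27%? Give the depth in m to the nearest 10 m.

Working in km (1 km = 1000 m; k in km⁻¹ = k in m⁻¹ × 1000):
Invert Athy's law: d = ln(φ₀/φ) / k
d = ln(0.51/0.27) / 0.377 = ln(1.889) / 0.377 = 0.6360 / 0.377 = 1.687 km

1690 m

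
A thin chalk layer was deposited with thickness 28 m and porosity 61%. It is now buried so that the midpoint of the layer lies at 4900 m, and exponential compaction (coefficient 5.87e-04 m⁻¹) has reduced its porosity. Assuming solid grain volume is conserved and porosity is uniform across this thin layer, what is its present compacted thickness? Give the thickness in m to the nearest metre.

Working in km (1 km = 1000 m; β in km⁻¹ = β in m⁻¹ × 1000):
Porosity at 4.9 km: φ = 0.61·exp(−0.587×4.9) = 0.0344
Solid-volume conservation: h(1−φ) = h₀(1−φ₀) ⇒ h = h₀·(1−φ₀)/(1−φ)
h = 0.028 × (1 − 0.61)/(1 − 0.0344) = 0.028 × 0.4039 = 0.0113 km

11 m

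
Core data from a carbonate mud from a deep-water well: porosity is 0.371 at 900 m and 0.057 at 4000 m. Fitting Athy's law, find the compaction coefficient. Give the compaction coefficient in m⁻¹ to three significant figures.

Working in km (1 km = 1000 m; c in km⁻¹ = c in m⁻¹ × 1000):
Athy: phi(d) = phi₀ e^(−cd) ⇒ phi₁/phi₂ = e^{c(d₂−d₁)} ⇒ c = ln(phi₁/phi₂)/(d₂−d₁)
c = ln(0.371/0.057) / (4 − 0.9) = ln(6.509) / 3.1 = 1.8732 / 3.1 = 0.6042 km⁻¹

0.000604 m⁻¹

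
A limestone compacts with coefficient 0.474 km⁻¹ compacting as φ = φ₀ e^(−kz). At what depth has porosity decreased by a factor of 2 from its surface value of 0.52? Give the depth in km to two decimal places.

φ/φ₀ = 1/2 ⇒ exp(−k·z) = 1/2 ⇒ z = ln(2) / k
z = 0.6931 / 0.474 = 1.462 km

1.46 km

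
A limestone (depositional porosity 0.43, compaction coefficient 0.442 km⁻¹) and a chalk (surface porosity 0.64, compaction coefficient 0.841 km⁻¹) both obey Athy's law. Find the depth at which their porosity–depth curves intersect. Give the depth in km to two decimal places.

Set φ₀ₐ e^(−kₐZ) = φ₀ᵦ e^(−kᵦZ) ⇒ ln(φ₀ₐ/φ₀ᵦ) = (kₐ − kᵦ)·Z
Z = ln(0.43/0.64) / (0.442 − 0.841) = -0.3977 / -0.399 = 0.997 km

1.00 km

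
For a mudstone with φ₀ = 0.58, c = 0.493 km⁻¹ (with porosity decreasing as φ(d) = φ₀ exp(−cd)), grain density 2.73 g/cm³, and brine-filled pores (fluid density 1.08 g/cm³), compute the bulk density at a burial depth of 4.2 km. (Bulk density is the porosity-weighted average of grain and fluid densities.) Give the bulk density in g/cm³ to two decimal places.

2.61 g/cm³

Porosity at depth: φ = 0.58·exp(−0.493×4.2) = 0.58×0.1261 = 0.0731
Bulk density: ρ_b = (1−φ)ρ_g + φ·ρ_f = 0.9269×2.73 + 0.0731×1.08
       = 2.530 + 0.079 = 2.609 g/cm³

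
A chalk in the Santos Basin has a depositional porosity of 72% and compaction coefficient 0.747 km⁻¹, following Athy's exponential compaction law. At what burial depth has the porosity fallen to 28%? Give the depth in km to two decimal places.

1.26 km

Invert Athy's law: Z = ln(φ₀/φ) / β
Z = ln(0.72/0.28) / 0.747 = ln(2.571) / 0.747 = 0.9445 / 0.747 = 1.264 km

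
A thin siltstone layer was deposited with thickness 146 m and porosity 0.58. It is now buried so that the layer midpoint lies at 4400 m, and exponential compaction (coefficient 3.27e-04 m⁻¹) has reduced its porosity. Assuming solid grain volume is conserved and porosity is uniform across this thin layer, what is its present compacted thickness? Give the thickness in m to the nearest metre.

Working in km (1 km = 1000 m; k in km⁻¹ = k in m⁻¹ × 1000):
Porosity at 4.4 km: n = 0.58·exp(−0.327×4.4) = 0.1376
Solid-volume conservation: h(1−n) = h₀(1−n₀) ⇒ h = h₀·(1−n₀)/(1−n)
h = 0.146 × (1 − 0.58)/(1 − 0.1376) = 0.146 × 0.4870 = 0.0711 km

71 m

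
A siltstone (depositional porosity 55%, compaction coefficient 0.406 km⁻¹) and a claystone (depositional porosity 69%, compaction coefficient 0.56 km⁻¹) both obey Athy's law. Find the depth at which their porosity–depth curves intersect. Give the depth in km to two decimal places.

Set n₀ₐ e^(−cₐz) = n₀ᵦ e^(−cᵦz) ⇒ ln(n₀ₐ/n₀ᵦ) = (cₐ − cᵦ)·z
z = ln(0.55/0.69) / (0.406 − 0.56) = -0.2268 / -0.154 = 1.473 km

1.47 km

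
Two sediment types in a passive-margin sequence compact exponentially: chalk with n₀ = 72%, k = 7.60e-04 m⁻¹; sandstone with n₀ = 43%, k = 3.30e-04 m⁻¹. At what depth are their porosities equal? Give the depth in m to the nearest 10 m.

Working in km (1 km = 1000 m; k in km⁻¹ = k in m⁻¹ × 1000):
Set n₀ₐ e^(−kₐd) = n₀ᵦ e^(−kᵦd) ⇒ ln(n₀ₐ/n₀ᵦ) = (kₐ − kᵦ)·d
d = ln(0.72/0.43) / (0.76 − 0.33) = 0.5155 / 0.43 = 1.199 km

1200 m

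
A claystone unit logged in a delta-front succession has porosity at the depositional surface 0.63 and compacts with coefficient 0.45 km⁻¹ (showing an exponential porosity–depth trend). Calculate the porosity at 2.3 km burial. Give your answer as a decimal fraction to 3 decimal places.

0.224

n = n₀·exp(−k·d) = 0.63 × exp(−0.45 × 2.3) = 0.63 × exp(−1.035)
  = 0.63 × 0.3552 = 0.2238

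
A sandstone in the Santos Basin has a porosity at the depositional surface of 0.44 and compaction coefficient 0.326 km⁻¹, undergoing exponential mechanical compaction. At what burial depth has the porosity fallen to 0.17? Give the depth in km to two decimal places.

2.92 km

Invert Athy's law: z = ln(φ₀/φ) / β
z = ln(0.44/0.17) / 0.326 = ln(2.588) / 0.326 = 0.9510 / 0.326 = 2.917 km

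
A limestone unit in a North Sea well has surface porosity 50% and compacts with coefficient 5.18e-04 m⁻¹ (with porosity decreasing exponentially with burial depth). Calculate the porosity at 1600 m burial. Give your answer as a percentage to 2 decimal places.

21.83%

Working in km (1 km = 1000 m; c in km⁻¹ = c in m⁻¹ × 1000):
n = n₀·exp(−c·Z) = 0.5 × exp(−0.518 × 1.6) = 0.5 × exp(−0.8288)
  = 0.5 × 0.4366 = 0.2183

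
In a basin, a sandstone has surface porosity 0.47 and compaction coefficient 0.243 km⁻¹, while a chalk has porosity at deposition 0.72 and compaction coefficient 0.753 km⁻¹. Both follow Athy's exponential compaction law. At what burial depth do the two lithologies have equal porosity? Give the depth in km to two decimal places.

Set phi₀ₐ e^(−cₐd) = phi₀ᵦ e^(−cᵦd) ⇒ ln(phi₀ₐ/phi₀ᵦ) = (cₐ − cᵦ)·d
d = ln(0.47/0.72) / (0.243 − 0.753) = -0.4265 / -0.51 = 0.836 km

0.84 km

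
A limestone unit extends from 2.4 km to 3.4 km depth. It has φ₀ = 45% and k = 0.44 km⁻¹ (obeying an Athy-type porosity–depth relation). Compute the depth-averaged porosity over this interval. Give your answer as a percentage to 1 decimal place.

⟨φ⟩ = (1/(Z₂−Z₁)) ∫ φ₀ e^(−kZ) dZ = φ₀·(e^(−k·Z₁) − e^(−k·Z₂)) / (k·(Z₂−Z₁))
e^(−0.44×2.4) = 0.3478; e^(−0.44×3.4) = 0.2240
⟨φ⟩ = 0.45 × (0.3478 − 0.2240) / (0.44 × 1) = 0.45 × 0.2814 = 0.1266

12.7%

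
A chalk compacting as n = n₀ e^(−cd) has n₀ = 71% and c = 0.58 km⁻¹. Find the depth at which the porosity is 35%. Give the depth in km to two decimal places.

1.22 km

Invert Athy's law: d = ln(n₀/n) / c
d = ln(0.71/0.35) / 0.58 = ln(2.029) / 0.58 = 0.7073 / 0.58 = 1.220 km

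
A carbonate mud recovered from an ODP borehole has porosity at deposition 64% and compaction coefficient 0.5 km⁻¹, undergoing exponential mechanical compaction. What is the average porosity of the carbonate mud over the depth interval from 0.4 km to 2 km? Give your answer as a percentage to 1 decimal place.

36.1%

⟨phi⟩ = (1/(d₂−d₁)) ∫ phi₀ e^(−kd) dd = phi₀·(e^(−k·d₁) − e^(−k·d₂)) / (k·(d₂−d₁))
e^(−0.5×0.4) = 0.8187; e^(−0.5×2) = 0.3679
⟨phi⟩ = 0.64 × (0.8187 − 0.3679) / (0.5 × 1.6) = 0.64 × 0.5636 = 0.3607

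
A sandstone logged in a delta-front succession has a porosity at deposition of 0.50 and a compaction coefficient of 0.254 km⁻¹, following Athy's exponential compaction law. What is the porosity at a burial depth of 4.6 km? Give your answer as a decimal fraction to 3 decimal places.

0.155

phi = phi₀·exp(−k·z) = 0.5 × exp(−0.254 × 4.6) = 0.5 × exp(−1.168)
  = 0.5 × 0.3109 = 0.1554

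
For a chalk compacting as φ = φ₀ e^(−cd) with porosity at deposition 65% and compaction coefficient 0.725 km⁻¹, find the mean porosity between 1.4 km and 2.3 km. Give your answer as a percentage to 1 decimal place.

⟨φ⟩ = (1/(d₂−d₁)) ∫ φ₀ e^(−cd) dd = φ₀·(e^(−c·d₁) − e^(−c·d₂)) / (c·(d₂−d₁))
e^(−0.725×1.4) = 0.3624; e^(−0.725×2.3) = 0.1887
⟨φ⟩ = 0.65 × (0.3624 − 0.1887) / (0.725 × 0.9) = 0.65 × 0.2662 = 0.1730

17.3%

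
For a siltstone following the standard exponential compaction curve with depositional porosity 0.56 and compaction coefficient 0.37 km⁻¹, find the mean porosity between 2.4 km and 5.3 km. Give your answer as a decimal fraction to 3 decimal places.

0.141

⟨phi⟩ = (1/(Z₂−Z₁)) ∫ phi₀ e^(−βZ) dZ = phi₀·(e^(−β·Z₁) − e^(−β·Z₂)) / (β·(Z₂−Z₁))
e^(−0.37×2.4) = 0.4115; e^(−0.37×5.3) = 0.1407
⟨phi⟩ = 0.56 × (0.4115 − 0.1407) / (0.37 × 2.9) = 0.56 × 0.2523 = 0.1413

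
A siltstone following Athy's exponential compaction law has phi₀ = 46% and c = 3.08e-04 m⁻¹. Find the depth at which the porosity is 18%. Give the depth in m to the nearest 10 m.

Working in km (1 km = 1000 m; c in km⁻¹ = c in m⁻¹ × 1000):
Invert Athy's law: Z = ln(phi₀/phi) / c
Z = ln(0.46/0.18) / 0.308 = ln(2.556) / 0.308 = 0.9383 / 0.308 = 3.046 km

3050 m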